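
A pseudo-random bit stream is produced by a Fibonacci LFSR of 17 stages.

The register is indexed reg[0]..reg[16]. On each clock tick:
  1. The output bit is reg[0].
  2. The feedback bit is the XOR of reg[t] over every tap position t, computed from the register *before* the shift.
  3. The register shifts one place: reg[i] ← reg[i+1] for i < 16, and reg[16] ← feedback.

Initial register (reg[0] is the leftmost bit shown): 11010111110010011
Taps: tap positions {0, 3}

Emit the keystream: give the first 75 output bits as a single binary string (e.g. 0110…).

110101111100100110110100110000100000100101101001001000010001000000010100110

k : reg_k → out_k, fb_k
0: 11010111110010011 → 1, fb=0
1: 10101111100100110 → 1, fb=1
2: 01011111001001101 → 0, fb=1
3: 10111110010011011 → 1, fb=0
4: 01111100100110110 → 0, fb=1
5: 11111001001101101 → 1, fb=0
6: 11110010011011010 → 1, fb=0
7: 11100100110110100 → 1, fb=1
8: 11001001101101001 → 1, fb=1
9: 10010011011010011 → 1, fb=0
10: 00100110110100110 → 0, fb=0
11: 01001101101001100 → 0, fb=0
12: 10011011010011000 → 1, fb=0
13: 00110110100110000 → 0, fb=1
14: 01101101001100001 → 0, fb=0
15: 11011010011000010 → 1, fb=0
16: 10110100110000100 → 1, fb=0
17: 01101001100001000 → 0, fb=0
18: 11010011000010000 → 1, fb=0
19: 10100110000100000 → 1, fb=1
20: 01001100001000001 → 0, fb=0
21: 10011000010000010 → 1, fb=0
22: 00110000100000100 → 0, fb=1
23: 01100001000001001 → 0, fb=0
24: 11000010000010010 → 1, fb=1
25: 10000100000100101 → 1, fb=1
26: 00001000001001011 → 0, fb=0
27: 00010000010010110 → 0, fb=1
28: 00100000100101101 → 0, fb=0
29: 01000001001011010 → 0, fb=0
30: 10000010010110100 → 1, fb=1
31: 00000100101101001 → 0, fb=0
32: 00001001011010010 → 0, fb=0
33: 00010010110100100 → 0, fb=1
34: 00100101101001001 → 0, fb=0
35: 01001011010010010 → 0, fb=0
36: 10010110100100100 → 1, fb=0
37: 00101101001001000 → 0, fb=0
38: 01011010010010000 → 0, fb=1
39: 10110100100100001 → 1, fb=0
40: 01101001001000010 → 0, fb=0
41: 11010010010000100 → 1, fb=0
42: 10100100100001000 → 1, fb=1
43: 01001001000010001 → 0, fb=0
44: 10010010000100010 → 1, fb=0
45: 00100100001000100 → 0, fb=0
46: 01001000010001000 → 0, fb=0
47: 10010000100010000 → 1, fb=0
48: 00100001000100000 → 0, fb=0
49: 01000010001000000 → 0, fb=0
50: 10000100010000000 → 1, fb=1
51: 00001000100000001 → 0, fb=0
52: 00010001000000010 → 0, fb=1
53: 00100010000000101 → 0, fb=0
54: 01000100000001010 → 0, fb=0
55: 10001000000010100 → 1, fb=1
56: 00010000000101001 → 0, fb=1
57: 00100000001010011 → 0, fb=0
58: 01000000010100110 → 0, fb=0
59: 10000000101001100 → 1, fb=1
60: 00000001010011001 → 0, fb=0
61: 00000010100110010 → 0, fb=0
62: 00000101001100100 → 0, fb=0
63: 00001010011001000 → 0, fb=0
64: 00010100110010000 → 0, fb=1
65: 00101001100100001 → 0, fb=0
66: 01010011001000010 → 0, fb=1
67: 10100110010000101 → 1, fb=1
68: 01001100100001011 → 0, fb=0
69: 10011001000010110 → 1, fb=0
70: 00110010000101100 → 0, fb=1
71: 01100100001011001 → 0, fb=0
72: 11001000010110010 → 1, fb=1
73: 10010000101100101 → 1, fb=0
74: 00100001011001010 → 0, fb=0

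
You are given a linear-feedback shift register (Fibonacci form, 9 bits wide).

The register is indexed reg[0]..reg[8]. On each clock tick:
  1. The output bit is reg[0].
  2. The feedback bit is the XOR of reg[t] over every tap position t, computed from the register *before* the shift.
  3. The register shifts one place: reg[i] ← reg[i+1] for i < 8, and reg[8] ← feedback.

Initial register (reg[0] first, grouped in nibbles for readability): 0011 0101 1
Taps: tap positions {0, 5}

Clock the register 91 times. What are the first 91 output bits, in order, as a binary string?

tick  register→output (feedback)
  0  001101011→0 (1)
  1  011010111→0 (0)
  2  110101110→1 (0)
  3  101011100→1 (0)
  4  010111000→0 (1)
  5  101110001→1 (1)
  6  011100011→0 (0)
  7  111000110→1 (1)
  8  110001101→1 (0)
  9  100011010→1 (0)
 10  000110100→0 (0)
 11  001101000→0 (1)
 12  011010001→0 (0)
 13  110100010→1 (1)
 14  101000101→1 (1)
 15  010001011→0 (1)
 16  100010111→1 (1)
 17  000101111→0 (1)
 18  001011111→0 (1)
 19  010111111→0 (1)
 20  101111111→1 (0)
 21  011111110→0 (1)
 22  111111101→1 (0)
 23  111111010→1 (0)
 24  111110100→1 (1)
 25  111101001→1 (0)
 26  111010010→1 (1)
 27  110100101→1 (1)
 28  101001011→1 (0)
 29  010010110→0 (0)
 30  100101100→1 (0)
 31  001011000→0 (1)
 32  010110001→0 (0)
 33  101100010→1 (1)
 34  011000101→0 (0)
 35  110001010→1 (0)
 36  100010100→1 (1)
 37  000101001→0 (1)
 38  001010011→0 (0)
 39  010100110→0 (0)
 40  101001100→1 (0)
 41  010011000→0 (1)
 42  100110001→1 (1)
 43  001100011→0 (0)
 44  011000110→0 (0)
 45  110001100→1 (0)
 46  100011000→1 (0)
 47  000110000→0 (0)
 48  001100000→0 (0)
 49  011000000→0 (0)
 50  110000000→1 (1)
 51  100000001→1 (1)
 52  000000011→0 (0)
 53  000000110→0 (0)
 54  000001100→0 (1)
 55  000011001→0 (1)
 56  000110011→0 (0)
 57  001100110→0 (0)
 58  011001100→0 (1)
 59  110011001→1 (0)
 60  100110010→1 (1)
 61  001100101→0 (0)
 62  011001010→0 (1)
 63  110010101→1 (1)
 64  100101011→1 (0)
 65  001010110→0 (0)
 66  010101100→0 (1)
 67  101011001→1 (0)
 68  010110010→0 (0)
 69  101100100→1 (1)
 70  011001001→0 (1)
 71  110010011→1 (1)
 72  100100111→1 (1)
 73  001001111→0 (1)
 74  010011111→0 (1)
 75  100111111→1 (0)
 76  001111110→0 (1)
 77  011111101→0 (1)
 78  111111011→1 (0)
 79  111110110→1 (1)
 80  111101101→1 (0)
 81  111011010→1 (0)
 82  110110100→1 (1)
 83  101101001→1 (0)
 84  011010010→0 (0)
 85  110100100→1 (1)
 86  101001001→1 (0)
 87  010010010→0 (0)
 88  100100100→1 (1)
 89  001001001→0 (1)
 90  010010011→0 (0)

0011010111000110100010111111101001011000101001100011000000011001100101011001001111110110100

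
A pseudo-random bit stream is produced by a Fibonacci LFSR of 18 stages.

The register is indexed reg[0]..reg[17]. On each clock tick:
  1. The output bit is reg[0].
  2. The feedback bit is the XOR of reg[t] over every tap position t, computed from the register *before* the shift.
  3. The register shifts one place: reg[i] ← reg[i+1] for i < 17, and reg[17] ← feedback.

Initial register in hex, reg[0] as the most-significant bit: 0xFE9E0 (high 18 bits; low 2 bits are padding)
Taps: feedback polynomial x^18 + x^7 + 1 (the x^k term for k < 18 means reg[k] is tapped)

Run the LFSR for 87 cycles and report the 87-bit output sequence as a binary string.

step | reg (before) | out | fb
   0 | 111111101001111000 | 1 | 1
   1 | 111111010011110001 | 1 | 0
   2 | 111110100111100010 | 1 | 1
   3 | 111101001111000101 | 1 | 1
   4 | 111010011110001011 | 1 | 0
   5 | 110100111100010110 | 1 | 0
   6 | 101001111000101100 | 1 | 0
   7 | 010011110001011000 | 0 | 1
   8 | 100111100010110001 | 1 | 1
   9 | 001111000101100011 | 0 | 0
  10 | 011110001011000110 | 0 | 0
  11 | 111100010110001100 | 1 | 0
  12 | 111000101100011000 | 1 | 1
  13 | 110001011000110001 | 1 | 0
  14 | 100010110001100010 | 1 | 0
  15 | 000101100011000100 | 0 | 0
  16 | 001011000110001000 | 0 | 0
  17 | 010110001100010000 | 0 | 0
  18 | 101100011000100000 | 1 | 0
  19 | 011000110001000000 | 0 | 1
  20 | 110001100010000001 | 1 | 1
  21 | 100011000100000011 | 1 | 1
  22 | 000110001000000111 | 0 | 0
  23 | 001100010000001110 | 0 | 1
  24 | 011000100000011101 | 0 | 0
  25 | 110001000000111010 | 1 | 1
  26 | 100010000001110101 | 1 | 1
  27 | 000100000011101011 | 0 | 0
  28 | 001000000111010110 | 0 | 0
  29 | 010000001110101100 | 0 | 0
  30 | 100000011101011000 | 1 | 0
  31 | 000000111010110000 | 0 | 1
  32 | 000001110101100001 | 0 | 1
  33 | 000011101011000011 | 0 | 0
  34 | 000111010110000110 | 0 | 1
  35 | 001110101100001101 | 0 | 0
  36 | 011101011000011010 | 0 | 1
  37 | 111010110000110101 | 1 | 0
  38 | 110101100001101010 | 1 | 1
  39 | 101011000011010101 | 1 | 1
  40 | 010110000110101011 | 0 | 0
  41 | 101100001101010110 | 1 | 1
  42 | 011000011010101101 | 0 | 1
  43 | 110000110101011011 | 1 | 0
  44 | 100001101010110110 | 1 | 1
  45 | 000011010101101101 | 0 | 1
  46 | 000110101011011011 | 0 | 0
  47 | 001101010110110110 | 0 | 1
  48 | 011010101101101101 | 0 | 0
  49 | 110101011011011010 | 1 | 0
  50 | 101010110110110100 | 1 | 0
  51 | 010101101101101000 | 0 | 0
  52 | 101011011011010000 | 1 | 0
  53 | 010110110110100000 | 0 | 1
  54 | 101101101101000001 | 1 | 1
  55 | 011011011010000011 | 0 | 1
  56 | 110110110100000111 | 1 | 0
  57 | 101101101000001110 | 1 | 1
  58 | 011011010000011101 | 0 | 1
  59 | 110110100000111011 | 1 | 1
  60 | 101101000001110111 | 1 | 1
  61 | 011010000011101111 | 0 | 0
  62 | 110100000111011110 | 1 | 1
  63 | 101000001110111101 | 1 | 1
  64 | 010000011101111011 | 0 | 1
  65 | 100000111011110111 | 1 | 0
  66 | 000001110111101110 | 0 | 1
  67 | 000011101111011101 | 0 | 0
  68 | 000111011110111010 | 0 | 1
  69 | 001110111101110101 | 0 | 1
  70 | 011101111011101011 | 0 | 1
  71 | 111011110111010111 | 1 | 0
  72 | 110111101110101110 | 1 | 1
  73 | 101111011101011101 | 1 | 0
  74 | 011110111010111010 | 0 | 1
  75 | 111101110101110101 | 1 | 0
  76 | 111011101011101010 | 1 | 1
  77 | 110111010111010101 | 1 | 0
  78 | 101110101110101010 | 1 | 1
  79 | 011101011101010101 | 0 | 1
  80 | 111010111010101011 | 1 | 0
  81 | 110101110101010110 | 1 | 0
  82 | 101011101010101100 | 1 | 1
  83 | 010111010101011001 | 0 | 1
  84 | 101110101010110011 | 1 | 1
  85 | 011101010101100111 | 0 | 1
  86 | 111010101011001111 | 1 | 1

111111101001111000101100011000100000011101011000011010101101101101000001110111101110101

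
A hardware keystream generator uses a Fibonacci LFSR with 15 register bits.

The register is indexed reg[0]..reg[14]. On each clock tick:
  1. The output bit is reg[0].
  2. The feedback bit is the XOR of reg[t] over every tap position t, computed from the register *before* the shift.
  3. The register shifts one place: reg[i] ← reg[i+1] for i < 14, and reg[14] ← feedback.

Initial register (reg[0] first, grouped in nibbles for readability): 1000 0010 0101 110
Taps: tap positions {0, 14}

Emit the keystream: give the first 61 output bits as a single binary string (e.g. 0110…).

1000001001011101111110001101001010100001001110011000001110100

k : reg_k → out_k, fb_k
0: 100000100101110 → 1, fb=1
1: 000001001011101 → 0, fb=1
2: 000010010111011 → 0, fb=1
3: 000100101110111 → 0, fb=1
4: 001001011101111 → 0, fb=1
5: 010010111011111 → 0, fb=1
6: 100101110111111 → 1, fb=0
7: 001011101111110 → 0, fb=0
8: 010111011111100 → 0, fb=0
9: 101110111111000 → 1, fb=1
10: 011101111110001 → 0, fb=1
11: 111011111100011 → 1, fb=0
12: 110111111000110 → 1, fb=1
13: 101111110001101 → 1, fb=0
14: 011111100011010 → 0, fb=0
15: 111111000110100 → 1, fb=1
16: 111110001101001 → 1, fb=0
17: 111100011010010 → 1, fb=1
18: 111000110100101 → 1, fb=0
19: 110001101001010 → 1, fb=1
20: 100011010010101 → 1, fb=0
21: 000110100101010 → 0, fb=0
22: 001101001010100 → 0, fb=0
23: 011010010101000 → 0, fb=0
24: 110100101010000 → 1, fb=1
25: 101001010100001 → 1, fb=0
26: 010010101000010 → 0, fb=0
27: 100101010000100 → 1, fb=1
28: 001010100001001 → 0, fb=1
29: 010101000010011 → 0, fb=1
30: 101010000100111 → 1, fb=0
31: 010100001001110 → 0, fb=0
32: 101000010011100 → 1, fb=1
33: 010000100111001 → 0, fb=1
34: 100001001110011 → 1, fb=0
35: 000010011100110 → 0, fb=0
36: 000100111001100 → 0, fb=0
37: 001001110011000 → 0, fb=0
38: 010011100110000 → 0, fb=0
39: 100111001100000 → 1, fb=1
40: 001110011000001 → 0, fb=1
41: 011100110000011 → 0, fb=1
42: 111001100000111 → 1, fb=0
43: 110011000001110 → 1, fb=1
44: 100110000011101 → 1, fb=0
45: 001100000111010 → 0, fb=0
46: 011000001110100 → 0, fb=0
47: 110000011101000 → 1, fb=1
48: 100000111010001 → 1, fb=0
49: 000001110100010 → 0, fb=0
50: 000011101000100 → 0, fb=0
51: 000111010001000 → 0, fb=0
52: 001110100010000 → 0, fb=0
53: 011101000100000 → 0, fb=0
54: 111010001000000 → 1, fb=1
55: 110100010000001 → 1, fb=0
56: 101000100000010 → 1, fb=1
57: 010001000000101 → 0, fb=1
58: 100010000001011 → 1, fb=0
59: 000100000010110 → 0, fb=0
60: 001000000101100 → 0, fb=0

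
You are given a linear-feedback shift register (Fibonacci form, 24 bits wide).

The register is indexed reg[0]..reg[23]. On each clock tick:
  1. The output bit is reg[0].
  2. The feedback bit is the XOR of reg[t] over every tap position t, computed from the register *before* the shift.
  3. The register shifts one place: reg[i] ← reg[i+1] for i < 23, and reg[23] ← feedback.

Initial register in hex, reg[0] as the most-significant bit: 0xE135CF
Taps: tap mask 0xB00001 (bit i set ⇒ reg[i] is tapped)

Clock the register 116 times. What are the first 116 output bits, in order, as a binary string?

tick  register→output (feedback)
  0  111000010011010111001111→1 (0)
  1  110000100110101110011110→1 (1)
  2  100001001101011100111101→1 (0)
  3  000010011010111001111010→0 (1)
  4  000100110101110011110101→0 (0)
  5  001001101011100111101010→0 (1)
  6  010011010111001111010101→0 (0)
  7  100110101110011110101010→1 (0)
  8  001101011100111101010100→0 (1)
  9  011010111001111010101001→0 (0)
 10  110101110011110101010010→1 (1)
 11  101011100111101010100101→1 (1)
 12  010111001111010101001011→0 (0)
 13  101110011110101010010110→1 (0)
 14  011100111101010100101100→0 (0)
 15  111001111010101001011000→1 (0)
 16  110011110101010010110000→1 (1)
 17  100111101010100101100001→1 (0)
 18  001111010101001011000010→0 (0)
 19  011110101010010110000100→0 (1)
 20  111101010100101100001001→1 (1)
 21  111010101001011000010011→1 (0)
 22  110101010010110000100110→1 (0)
 23  101010100101100001001100→1 (1)
 24  010101001011000010011001→0 (0)
 25  101010010110000100110010→1 (1)
 26  010100101100001001100101→0 (0)
 27  101001011000010011001010→1 (0)
 28  010010110000100110010100→0 (1)
 29  100101100001001100101001→1 (1)
 30  001011000010011001010011→0 (1)
 31  010110000100110010100111→0 (0)
 32  101100001001100101001110→1 (1)
 33  011000010011001010011101→0 (1)
 34  110000100110010100111011→1 (1)
 35  100001001100101001110111→1 (1)
 36  000010011001010011101111→0 (1)
 37  000100110010100111011111→0 (1)
 38  001001100101001110111111→0 (1)
 39  010011001010011101111111→0 (1)
 40  100110010100111011111111→1 (0)
 41  001100101001110111111110→0 (0)
 42  011001010011101111111100→0 (0)
 43  110010100111011111111000→1 (0)
 44  100101001110111111110000→1 (1)
 45  001010011101111111100001→0 (1)
 46  010100111011111111000011→0 (1)
 47  101001110111111110000111→1 (1)
 48  010011101111111100001111→0 (1)
 49  100111011111111000011111→1 (0)
 50  001110111111110000111110→0 (0)
 51  011101111111100001111100→0 (0)
 52  111011111111000011111000→1 (0)
 53  110111111110000111110000→1 (1)
 54  101111111100001111100001→1 (0)
 55  011111111000011111000010→0 (0)
 56  111111110000111110000100→1 (0)
 57  111111100001111100001000→1 (0)
 58  111111000011111000010000→1 (1)
 59  111110000111110000100001→1 (0)
 60  111100001111100001000010→1 (1)
 61  111000011111000010000101→1 (1)
 62  110000111110000100001011→1 (1)
 63  100001111100001000010111→1 (1)
 64  000011111000010000101111→0 (1)
 65  000111110000100001011111→0 (1)
 66  001111100001000010111111→0 (1)
 67  011111000010000101111111→0 (1)
 68  111110000100001011111111→1 (0)
 69  111100001000010111111110→1 (1)
 70  111000010000101111111101→1 (0)
 71  110000100001011111111010→1 (0)
 72  100001000010111111110100→1 (0)
 73  000010000101111111101000→0 (1)
 74  000100001011111111010001→0 (1)
 75  001000010111111110100011→0 (1)
 76  010000101111111101000111→0 (0)
 77  100001011111111010001110→1 (1)
 78  000010111111110100011101→0 (1)
 79  000101111111101000111011→0 (0)
 80  001011111111010001110110→0 (1)
 81  010111111110100011101101→0 (1)
 82  101111111101000111011011→1 (1)
 83  011111111010001110110111→0 (0)
 84  111111110100011101101110→1 (1)
 85  111111101000111011011101→1 (0)
 86  111111010001110110111010→1 (0)
 87  111110100011101101110100→1 (0)
 88  111101000111011011101000→1 (0)
 89  111010001110110111010000→1 (1)
 90  110100011101101110100001→1 (0)
 91  101000111011011101000010→1 (1)
 92  010001110110111010000101→0 (0)
 93  100011101101110100001010→1 (0)
 94  000111011011101000010100→0 (1)
 95  001110110111010000101001→0 (0)
 96  011101101110100001010010→0 (0)
 97  111011011101000010100100→1 (0)
 98  110110111010000101001000→1 (0)
 99  101101110100001010010000→1 (1)
100  011011101000010100100001→0 (1)
101  110111010000101001000011→1 (0)
102  101110100001010010000110→1 (0)
103  011101000010100100001100→0 (0)
104  111010000101001000011000→1 (0)
105  110100001010010000110000→1 (1)
106  101000010100100001100001→1 (0)
107  010000101001000011000010→0 (0)
108  100001010010000110000100→1 (0)
109  000010100100001100001000→0 (1)
110  000101001000011000010001→0 (1)
111  001010010000110000100011→0 (1)
112  010100100001100001000111→0 (0)
113  101001000011000010001110→1 (1)
114  010010000110000100011101→0 (1)
115  100100001100001000111011→1 (1)

11100001001101011100111101010100101100001001100101001110111111110000111110000100001011111111010001110110111010000101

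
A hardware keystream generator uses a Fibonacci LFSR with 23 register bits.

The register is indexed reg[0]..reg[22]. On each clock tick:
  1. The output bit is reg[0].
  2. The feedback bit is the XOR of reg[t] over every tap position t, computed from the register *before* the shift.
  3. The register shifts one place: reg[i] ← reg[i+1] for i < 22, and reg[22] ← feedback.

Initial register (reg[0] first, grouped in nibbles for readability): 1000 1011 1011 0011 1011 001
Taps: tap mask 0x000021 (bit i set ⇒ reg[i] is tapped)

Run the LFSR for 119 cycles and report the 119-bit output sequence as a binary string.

tick  register→output (feedback)
  0  10001011101100111011001→1 (1)
  1  00010111011001110110011→0 (1)
  2  00101110110011101100111→0 (1)
  3  01011101100111011001111→0 (1)
  4  10111011001110110011111→1 (1)
  5  01110110011101100111111→0 (1)
  6  11101100111011001111111→1 (0)
  7  11011001110110011111110→1 (1)
  8  10110011101100111111101→1 (1)
  9  01100111011001111111011→0 (1)
 10  11001110110011111110111→1 (0)
 11  10011101100111111101110→1 (0)
 12  00111011001111111011100→0 (0)
 13  01110110011111110111000→0 (1)
 14  11101100111111101110001→1 (0)
 15  11011001111111011100010→1 (1)
 16  10110011111110111000101→1 (1)
 17  01100111111101110001011→0 (1)
 18  11001111111011100010111→1 (0)
 19  10011111110111000101110→1 (0)
 20  00111111101110001011100→0 (1)
 21  01111111011100010111001→0 (1)
 22  11111110111000101110011→1 (0)
 23  11111101110001011100110→1 (0)
 24  11111011100010111001100→1 (1)
 25  11110111000101110011001→1 (0)
 26  11101110001011100110010→1 (0)
 27  11011100010111001100100→1 (0)
 28  10111000101110011001000→1 (1)
 29  01110001011100110010001→0 (0)
 30  11100010111001100100010→1 (1)
 31  11000101110011001000101→1 (0)
 32  10001011100110010001010→1 (1)
 33  00010111001100100010101→0 (1)
 34  00101110011001000101011→0 (1)
 35  01011100110010001010111→0 (1)
 36  10111001100100010101111→1 (1)
 37  01110011001000101011111→0 (0)
 38  11100110010001010111110→1 (0)
 39  11001100100010101111100→1 (0)
 40  10011001000101011111000→1 (1)
 41  00110010001010111110001→0 (0)
 42  01100100010101111100010→0 (1)
 43  11001000101011111000101→1 (1)
 44  10010001010111110001011→1 (1)
 45  00100010101111100010111→0 (0)
 46  01000101011111000101110→0 (1)
 47  10001010111110001011101→1 (1)
 48  00010101111100010111011→0 (1)
 49  00101011111000101110111→0 (0)
 50  01010111110001011101110→0 (1)
 51  10101111100010111011101→1 (0)
 52  01011111000101110111010→0 (1)
 53  10111110001011101110101→1 (0)
 54  01111100010111011101010→0 (1)
 55  11111000101110111010101→1 (1)
 56  11110001011101110101011→1 (1)
 57  11100010111011101010111→1 (1)
 58  11000101110111010101111→1 (0)
 59  10001011101110101011110→1 (1)
 60  00010111011101010111101→0 (1)
 61  00101110111010101111011→0 (1)
 62  01011101110101011110111→0 (1)
 63  10111011101010111101111→1 (1)
 64  01110111010101111011111→0 (1)
 65  11101110101011110111111→1 (0)
 66  11011101010111101111110→1 (0)
 67  10111010101111011111100→1 (1)
 68  01110101011110111111001→0 (1)
 69  11101010111101111110011→1 (1)
 70  11010101111011111100111→1 (0)
 71  10101011110111111001110→1 (1)
 72  01010111101111110011101→0 (1)
 73  10101111011111100111011→1 (0)
 74  01011110111111001110110→0 (1)
 75  10111101111110011101101→1 (0)
 76  01111011111100111011010→0 (0)
 77  11110111111001110110100→1 (0)
 78  11101111110011101101000→1 (0)
 79  11011111100111011010000→1 (0)
 80  10111111001110110100000→1 (0)
 81  01111110011101101000000→0 (1)
 82  11111100111011010000001→1 (0)
 83  11111001110110100000010→1 (1)
 84  11110011101101000000101→1 (1)
 85  11100111011010000001011→1 (0)
 86  11001110110100000010110→1 (0)
 87  10011101101000000101100→1 (0)
 88  00111011010000001011000→0 (0)
 89  01110110100000010110000→0 (1)
 90  11101101000000101100001→1 (0)
 91  11011010000001011000010→1 (1)
 92  10110100000010110000101→1 (0)
 93  01101000000101100001010→0 (0)
 94  11010000001011000010100→1 (1)
 95  10100000010110000101001→1 (1)
 96  01000000101100001010011→0 (0)
 97  10000001011000010100110→1 (1)
 98  00000010110000101001101→0 (0)
 99  00000101100001010011010→0 (1)
100  00001011000010100110101→0 (0)
101  00010110000101001101010→0 (1)
102  00101100001010011010101→0 (1)
103  01011000010100110101011→0 (0)
104  10110000101001101010110→1 (1)
105  01100001010011010101101→0 (0)
106  11000010100110101011010→1 (1)
107  10000101001101010110101→1 (0)
108  00001010011010101101010→0 (0)
109  00010100110101011010100→0 (1)
110  00101001101010110101001→0 (0)
111  01010011010101101010010→0 (0)
112  10100110101011010100100→1 (0)
113  01001101010110101001000→0 (1)
114  10011010101101010010001→1 (1)
115  00110101011010100100011→0 (1)
116  01101010110101001000111→0 (0)
117  11010101101010010001110→1 (0)
118  10101011010100100011100→1 (1)

10001011101100111011001111111011100010111001100100010101111100010111011101010111101111110011101101000000101100001010011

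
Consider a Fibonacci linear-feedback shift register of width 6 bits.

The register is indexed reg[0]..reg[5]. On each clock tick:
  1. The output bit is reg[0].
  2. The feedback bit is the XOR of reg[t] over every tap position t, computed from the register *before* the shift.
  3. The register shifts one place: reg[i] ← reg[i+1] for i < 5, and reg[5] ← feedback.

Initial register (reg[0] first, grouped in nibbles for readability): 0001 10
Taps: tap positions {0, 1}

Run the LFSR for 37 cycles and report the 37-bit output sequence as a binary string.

0001100010100111101000111001001011011

k : reg_k → out_k, fb_k
0: 000110 → 0, fb=0
1: 001100 → 0, fb=0
2: 011000 → 0, fb=1
3: 110001 → 1, fb=0
4: 100010 → 1, fb=1
5: 000101 → 0, fb=0
6: 001010 → 0, fb=0
7: 010100 → 0, fb=1
8: 101001 → 1, fb=1
9: 010011 → 0, fb=1
10: 100111 → 1, fb=1
11: 001111 → 0, fb=0
12: 011110 → 0, fb=1
13: 111101 → 1, fb=0
14: 111010 → 1, fb=0
15: 110100 → 1, fb=0
16: 101000 → 1, fb=1
17: 010001 → 0, fb=1
18: 100011 → 1, fb=1
19: 000111 → 0, fb=0
20: 001110 → 0, fb=0
21: 011100 → 0, fb=1
22: 111001 → 1, fb=0
23: 110010 → 1, fb=0
24: 100100 → 1, fb=1
25: 001001 → 0, fb=0
26: 010010 → 0, fb=1
27: 100101 → 1, fb=1
28: 001011 → 0, fb=0
29: 010110 → 0, fb=1
30: 101101 → 1, fb=1
31: 011011 → 0, fb=1
32: 110111 → 1, fb=0
33: 101110 → 1, fb=1
34: 011101 → 0, fb=1
35: 111011 → 1, fb=0
36: 110110 → 1, fb=0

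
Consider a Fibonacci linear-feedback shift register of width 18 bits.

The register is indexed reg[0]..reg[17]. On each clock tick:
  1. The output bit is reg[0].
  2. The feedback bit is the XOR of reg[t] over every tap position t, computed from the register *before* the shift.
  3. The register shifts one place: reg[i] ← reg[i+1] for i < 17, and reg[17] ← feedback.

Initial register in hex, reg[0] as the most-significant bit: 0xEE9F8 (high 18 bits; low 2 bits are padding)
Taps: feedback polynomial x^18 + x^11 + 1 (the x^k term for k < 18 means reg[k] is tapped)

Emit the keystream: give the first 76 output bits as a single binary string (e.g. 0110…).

1110111010011111100001001010111010111100010100110000100100000110110011111101

tick  register→output (feedback)
  0  111011101001111110→1 (0)
  1  110111010011111100→1 (0)
  2  101110100111111000→1 (0)
  3  011101001111110000→0 (1)
  4  111010011111100001→1 (0)
  5  110100111111000010→1 (0)
  6  101001111110000100→1 (1)
  7  010011111100001001→0 (0)
  8  100111111000010010→1 (1)
  9  001111110000100101→0 (0)
 10  011111100001001010→0 (1)
 11  111111000010010101→1 (1)
 12  111110000100101011→1 (1)
 13  111100001001010111→1 (0)
 14  111000010010101110→1 (1)
 15  110000100101011101→1 (0)
 16  100001001010111010→1 (1)
 17  000010010101110101→0 (1)
 18  000100101011101011→0 (1)
 19  001001010111010111→0 (1)
 20  010010101110101111→0 (0)
 21  100101011101011110→1 (0)
 22  001010111010111100→0 (0)
 23  010101110101111000→0 (1)
 24  101011101011110001→1 (0)
 25  010111010111100010→0 (1)
 26  101110101111000101→1 (0)
 27  011101011110001010→0 (0)
 28  111010111100010100→1 (1)
 29  110101111000101001→1 (1)
 30  101011110001010011→1 (0)
 31  010111100010100110→0 (0)
 32  101111000101001100→1 (0)
 33  011110001010011000→0 (0)
 34  111100010100110000→1 (1)
 35  111000101001100001→1 (0)
 36  110001010011000010→1 (0)
 37  100010100110000100→1 (1)
 38  000101001100001001→0 (0)
 39  001010011000010010→0 (0)
 40  010100110000100100→0 (0)
 41  101001100001001000→1 (0)
 42  010011000010010000→0 (0)
 43  100110000100100000→1 (1)
 44  001100001001000001→0 (1)
 45  011000010010000011→0 (0)
 46  110000100100000110→1 (1)
 47  100001001000001101→1 (1)
 48  000010010000011011→0 (0)
 49  000100100000110110→0 (0)
 50  001001000001101100→0 (1)
 51  010010000011011001→0 (1)
 52  100100000110110011→1 (1)
 53  001000001101100111→0 (1)
 54  010000011011001111→0 (1)
 55  100000110110011111→1 (1)
 56  000001101100111111→0 (0)
 57  000011011001111110→0 (1)
 58  000110110011111101→0 (1)
 59  001101100111111011→0 (1)
 60  011011001111110111→0 (1)
 61  110110011111101111→1 (0)
 62  101100111111011110→1 (0)
 63  011001111110111100→0 (0)
 64  110011111101111000→1 (0)
 65  100111111011110000→1 (0)
 66  001111110111100000→0 (1)
 67  011111101111000001→0 (1)
 68  111111011110000011→1 (1)
 69  111110111100000111→1 (1)
 70  111101111000001111→1 (1)
 71  111011110000011111→1 (1)
 72  110111100000111111→1 (1)
 73  101111000001111111→1 (0)
 74  011110000011111110→0 (1)
 75  111100000111111101→1 (0)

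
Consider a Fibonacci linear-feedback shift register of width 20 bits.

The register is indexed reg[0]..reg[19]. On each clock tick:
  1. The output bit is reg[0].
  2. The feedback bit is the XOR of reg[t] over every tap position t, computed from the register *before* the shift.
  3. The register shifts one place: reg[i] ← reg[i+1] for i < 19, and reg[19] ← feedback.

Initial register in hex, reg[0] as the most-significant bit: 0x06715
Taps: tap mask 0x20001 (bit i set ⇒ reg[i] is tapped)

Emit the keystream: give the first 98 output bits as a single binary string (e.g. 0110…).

00000110011100010101101100000111111010001010010011100010110100000100011011110011011010010100011111

step | reg (before) | out | fb
   0 | 00000110011100010101 | 0 | 1
   1 | 00001100111000101011 | 0 | 0
   2 | 00011001110001010110 | 0 | 1
   3 | 00110011100010101101 | 0 | 1
   4 | 01100111000101011011 | 0 | 0
   5 | 11001110001010110110 | 1 | 0
   6 | 10011100010101101100 | 1 | 0
   7 | 00111000101011011000 | 0 | 0
   8 | 01110001010110110000 | 0 | 0
   9 | 11100010101101100000 | 1 | 1
  10 | 11000101011011000001 | 1 | 1
  11 | 10001010110110000011 | 1 | 1
  12 | 00010101101100000111 | 0 | 1
  13 | 00101011011000001111 | 0 | 1
  14 | 01010110110000011111 | 0 | 1
  15 | 10101101100000111111 | 1 | 0
  16 | 01011011000001111110 | 0 | 1
  17 | 10110110000011111101 | 1 | 0
  18 | 01101100000111111010 | 0 | 0
  19 | 11011000001111110100 | 1 | 0
  20 | 10110000011111101000 | 1 | 1
  21 | 01100000111111010001 | 0 | 0
  22 | 11000001111110100010 | 1 | 1
  23 | 10000011111101000101 | 1 | 0
  24 | 00000111111010001010 | 0 | 0
  25 | 00001111110100010100 | 0 | 1
  26 | 00011111101000101001 | 0 | 0
  27 | 00111111010001010010 | 0 | 0
  28 | 01111110100010100100 | 0 | 1
  29 | 11111101000101001001 | 1 | 1
  30 | 11111010001010010011 | 1 | 1
  31 | 11110100010100100111 | 1 | 0
  32 | 11101000101001001110 | 1 | 0
  33 | 11010001010010011100 | 1 | 0
  34 | 10100010100100111000 | 1 | 1
  35 | 01000101001001110001 | 0 | 0
  36 | 10001010010011100010 | 1 | 1
  37 | 00010100100111000101 | 0 | 1
  38 | 00101001001110001011 | 0 | 0
  39 | 01010010011100010110 | 0 | 1
  40 | 10100100111000101101 | 1 | 0
  41 | 01001001110001011010 | 0 | 0
  42 | 10010011100010110100 | 1 | 0
  43 | 00100111000101101000 | 0 | 0
  44 | 01001110001011010000 | 0 | 0
  45 | 10011100010110100000 | 1 | 1
  46 | 00111000101101000001 | 0 | 0
  47 | 01110001011010000010 | 0 | 0
  48 | 11100010110100000100 | 1 | 0
  49 | 11000101101000001000 | 1 | 1
  50 | 10001011010000010001 | 1 | 1
  51 | 00010110100000100011 | 0 | 0
  52 | 00101101000001000110 | 0 | 1
  53 | 01011010000010001101 | 0 | 1
  54 | 10110100000100011011 | 1 | 1
  55 | 01101000001000110111 | 0 | 1
  56 | 11010000010001101111 | 1 | 0
  57 | 10100000100011011110 | 1 | 0
  58 | 01000001000110111100 | 0 | 1
  59 | 10000010001101111001 | 1 | 1
  60 | 00000100011011110011 | 0 | 0
  61 | 00001000110111100110 | 0 | 1
  62 | 00010001101111001101 | 0 | 1
  63 | 00100011011110011011 | 0 | 0
  64 | 01000110111100110110 | 0 | 1
  65 | 10001101111001101101 | 1 | 0
  66 | 00011011110011011010 | 0 | 0
  67 | 00110111100110110100 | 0 | 1
  68 | 01101111001101101001 | 0 | 0
  69 | 11011110011011010010 | 1 | 1
  70 | 10111100110110100101 | 1 | 0
  71 | 01111001101101001010 | 0 | 0
  72 | 11110011011010010100 | 1 | 0
  73 | 11100110110100101000 | 1 | 1
  74 | 11001101101001010001 | 1 | 1
  75 | 10011011010010100011 | 1 | 1
  76 | 00110110100101000111 | 0 | 1
  77 | 01101101001010001111 | 0 | 1
  78 | 11011010010100011111 | 1 | 0
  79 | 10110100101000111110 | 1 | 0
  80 | 01101001010001111100 | 0 | 1
  81 | 11010010100011111001 | 1 | 1
  82 | 10100101000111110011 | 1 | 1
  83 | 01001010001111100111 | 0 | 1
  84 | 10010100011111001111 | 1 | 0
  85 | 00101000111110011110 | 0 | 1
  86 | 01010001111100111101 | 0 | 1
  87 | 10100011111001111011 | 1 | 1
  88 | 01000111110011110111 | 0 | 1
  89 | 10001111100111101111 | 1 | 0
  90 | 00011111001111011110 | 0 | 1
  91 | 00111110011110111101 | 0 | 1
  92 | 01111100111101111011 | 0 | 0
  93 | 11111001111011110110 | 1 | 0
  94 | 11110011110111101100 | 1 | 0
  95 | 11100111101111011000 | 1 | 1
  96 | 11001111011110110001 | 1 | 1
  97 | 10011110111101100011 | 1 | 1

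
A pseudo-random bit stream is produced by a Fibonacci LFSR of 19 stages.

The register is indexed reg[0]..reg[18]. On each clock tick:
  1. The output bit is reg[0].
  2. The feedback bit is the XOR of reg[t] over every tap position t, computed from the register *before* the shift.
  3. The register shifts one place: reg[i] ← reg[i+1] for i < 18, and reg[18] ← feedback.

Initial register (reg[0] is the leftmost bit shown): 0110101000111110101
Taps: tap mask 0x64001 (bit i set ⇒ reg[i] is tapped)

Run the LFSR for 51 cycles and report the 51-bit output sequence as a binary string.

011010100011111010100000011010111011101001111110000

step | reg (before) | out | fb
   0 | 0110101000111110101 | 0 | 0
   1 | 1101010001111101010 | 1 | 0
   2 | 1010100011111010100 | 1 | 0
   3 | 0101000111110101000 | 0 | 0
   4 | 1010001111101010000 | 1 | 0
   5 | 0100011111010100000 | 0 | 0
   6 | 1000111110101000000 | 1 | 1
   7 | 0001111101010000001 | 0 | 1
   8 | 0011111010100000011 | 0 | 0
   9 | 0111110101000000110 | 0 | 1
  10 | 1111101010000001101 | 1 | 0
  11 | 1111010100000011010 | 1 | 1
  12 | 1110101000000110101 | 1 | 1
  13 | 1101010000001101011 | 1 | 1
  14 | 1010100000011010111 | 1 | 0
  15 | 0101000000110101110 | 0 | 1
  16 | 1010000001101011101 | 1 | 1
  17 | 0100000011010111011 | 0 | 1
  18 | 1000000110101110111 | 1 | 0
  19 | 0000001101011101110 | 0 | 1
  20 | 0000011010111011101 | 0 | 0
  21 | 0000110101110111010 | 0 | 0
  22 | 0001101011101110100 | 0 | 1
  23 | 0011010111011101001 | 0 | 1
  24 | 0110101110111010011 | 0 | 1
  25 | 1101011101110100111 | 1 | 1
  26 | 1010111011101001111 | 1 | 1
  27 | 0101110111010011111 | 0 | 1
  28 | 1011101110100111111 | 1 | 0
  29 | 0111011101001111110 | 0 | 0
  30 | 1110111010011111100 | 1 | 0
  31 | 1101110100111111000 | 1 | 0
  32 | 1011101001111110000 | 1 | 0
  33 | 0111010011111100000 | 0 | 0
  34 | 1110100111111000000 | 1 | 1
  35 | 1101001111110000001 | 1 | 0
  36 | 1010011111100000010 | 1 | 0
  37 | 0100111111000000100 | 0 | 0
  38 | 1001111110000001000 | 1 | 1
  39 | 0011111100000010001 | 0 | 0
  40 | 0111111000000100010 | 0 | 1
  41 | 1111110000001000101 | 1 | 0
  42 | 1111100000010001010 | 1 | 0
  43 | 1111000000100010100 | 1 | 0
  44 | 1110000001000101000 | 1 | 1
  45 | 1100000010001010001 | 1 | 1
  46 | 1000000100010100011 | 1 | 1
  47 | 0000001000101000111 | 0 | 0
  48 | 0000010001010001110 | 0 | 1
  49 | 0000100010100011101 | 0 | 0
  50 | 0001000101000111010 | 0 | 0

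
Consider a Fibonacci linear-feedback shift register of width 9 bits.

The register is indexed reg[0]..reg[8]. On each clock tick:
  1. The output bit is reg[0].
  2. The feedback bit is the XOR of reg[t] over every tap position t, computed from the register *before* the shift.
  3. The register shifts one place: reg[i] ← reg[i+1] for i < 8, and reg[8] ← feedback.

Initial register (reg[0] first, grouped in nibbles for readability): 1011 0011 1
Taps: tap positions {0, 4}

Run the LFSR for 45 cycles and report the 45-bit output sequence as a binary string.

101100111100011111011101000001101011011011101

step | reg (before) | out | fb
   0 | 101100111 | 1 | 1
   1 | 011001111 | 0 | 0
   2 | 110011110 | 1 | 0
   3 | 100111100 | 1 | 0
   4 | 001111000 | 0 | 1
   5 | 011110001 | 0 | 1
   6 | 111100011 | 1 | 1
   7 | 111000111 | 1 | 1
   8 | 110001111 | 1 | 1
   9 | 100011111 | 1 | 0
  10 | 000111110 | 0 | 1
  11 | 001111101 | 0 | 1
  12 | 011111011 | 0 | 1
  13 | 111110111 | 1 | 0
  14 | 111101110 | 1 | 1
  15 | 111011101 | 1 | 0
  16 | 110111010 | 1 | 0
  17 | 101110100 | 1 | 0
  18 | 011101000 | 0 | 0
  19 | 111010000 | 1 | 0
  20 | 110100000 | 1 | 1
  21 | 101000001 | 1 | 1
  22 | 010000011 | 0 | 0
  23 | 100000110 | 1 | 1
  24 | 000001101 | 0 | 0
  25 | 000011010 | 0 | 1
  26 | 000110101 | 0 | 1
  27 | 001101011 | 0 | 0
  28 | 011010110 | 0 | 1
  29 | 110101101 | 1 | 1
  30 | 101011011 | 1 | 0
  31 | 010110110 | 0 | 1
  32 | 101101101 | 1 | 1
  33 | 011011011 | 0 | 1
  34 | 110110111 | 1 | 0
  35 | 101101110 | 1 | 1
  36 | 011011101 | 0 | 1
  37 | 110111011 | 1 | 0
  38 | 101110110 | 1 | 0
  39 | 011101100 | 0 | 0
  40 | 111011000 | 1 | 0
  41 | 110110000 | 1 | 0
  42 | 101100000 | 1 | 1
  43 | 011000001 | 0 | 0
  44 | 110000010 | 1 | 1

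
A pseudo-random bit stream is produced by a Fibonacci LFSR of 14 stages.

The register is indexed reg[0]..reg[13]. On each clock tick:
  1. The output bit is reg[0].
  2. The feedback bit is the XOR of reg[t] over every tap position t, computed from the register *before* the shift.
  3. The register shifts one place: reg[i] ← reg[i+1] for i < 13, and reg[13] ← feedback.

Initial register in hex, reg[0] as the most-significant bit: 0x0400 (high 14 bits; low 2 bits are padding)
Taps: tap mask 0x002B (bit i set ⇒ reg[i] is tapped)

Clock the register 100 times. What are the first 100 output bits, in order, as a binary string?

step | reg (before) | out | fb
   0 | 00000100000000 | 0 | 1
   1 | 00001000000001 | 0 | 0
   2 | 00010000000010 | 0 | 1
   3 | 00100000000101 | 0 | 0
   4 | 01000000001010 | 0 | 1
   5 | 10000000010101 | 1 | 1
   6 | 00000000101011 | 0 | 0
   7 | 00000001010110 | 0 | 0
   8 | 00000010101100 | 0 | 0
   9 | 00000101011000 | 0 | 1
  10 | 00001010110001 | 0 | 0
  11 | 00010101100010 | 0 | 0
  12 | 00101011000100 | 0 | 0
  13 | 01010110001000 | 0 | 1
  14 | 10101100010001 | 1 | 0
  15 | 01011000100010 | 0 | 0
  16 | 10110001000100 | 1 | 0
  17 | 01100010001000 | 0 | 1
  18 | 11000100010001 | 1 | 1
  19 | 10001000100011 | 1 | 1
  20 | 00010001000111 | 0 | 1
  21 | 00100010001111 | 0 | 0
  22 | 01000100011110 | 0 | 0
  23 | 10001000111100 | 1 | 1
  24 | 00010001111001 | 0 | 1
  25 | 00100011110011 | 0 | 0
  26 | 01000111100110 | 0 | 0
  27 | 10001111001100 | 1 | 0
  28 | 00011110011000 | 0 | 0
  29 | 00111100110000 | 0 | 0
  30 | 01111001100000 | 0 | 0
  31 | 11110011000000 | 1 | 1
  32 | 11100110000001 | 1 | 1
  33 | 11001100000011 | 1 | 1
  34 | 10011000000111 | 1 | 0
  35 | 00110000001110 | 0 | 1
  36 | 01100000011101 | 0 | 1
  37 | 11000000111011 | 1 | 0
  38 | 10000001110110 | 1 | 1
  39 | 00000011101101 | 0 | 0
  40 | 00000111011010 | 0 | 1
  41 | 00001110110101 | 0 | 1
  42 | 00011101101011 | 0 | 0
  43 | 00111011010110 | 0 | 1
  44 | 01110110101101 | 0 | 1
  45 | 11101101011011 | 1 | 1
  46 | 11011010110111 | 1 | 1
  47 | 10110101101111 | 1 | 1
  48 | 01101011011111 | 0 | 1
  49 | 11010110111111 | 1 | 0
  50 | 10101101111110 | 1 | 0
  51 | 01011011111100 | 0 | 0
  52 | 10110111111000 | 1 | 1
  53 | 01101111110001 | 0 | 0
  54 | 11011111100010 | 1 | 0
  55 | 10111111000100 | 1 | 1
  56 | 01111110001001 | 0 | 1
  57 | 11111100010011 | 1 | 0
  58 | 11111000100110 | 1 | 1
  59 | 11110001001101 | 1 | 1
  60 | 11100010011011 | 1 | 0
  61 | 11000100110110 | 1 | 1
  62 | 10001001101101 | 1 | 1
  63 | 00010011011011 | 0 | 1
  64 | 00100110110111 | 0 | 1
  65 | 01001101101111 | 0 | 0
  66 | 10011011011110 | 1 | 0
  67 | 00110110111100 | 0 | 0
  68 | 01101101111000 | 0 | 0
  69 | 11011011110000 | 1 | 1
  70 | 10110111100001 | 1 | 1
  71 | 01101111000011 | 0 | 0
  72 | 11011110000110 | 1 | 0
  73 | 10111100001100 | 1 | 1
  74 | 01111000011001 | 0 | 0
  75 | 11110000110010 | 1 | 1
  76 | 11100001100101 | 1 | 0
  77 | 11000011001010 | 1 | 0
  78 | 10000110010100 | 1 | 0
  79 | 00001100101000 | 0 | 1
  80 | 00011001010001 | 0 | 1
  81 | 00110010100011 | 0 | 1
  82 | 01100101000111 | 0 | 0
  83 | 11001010001110 | 1 | 0
  84 | 10010100011100 | 1 | 1
  85 | 00101000111001 | 0 | 0
  86 | 01010001110010 | 0 | 0
  87 | 10100011100100 | 1 | 1
  88 | 01000111001001 | 0 | 0
  89 | 10001110010010 | 1 | 0
  90 | 00011100100100 | 0 | 0
  91 | 00111001001000 | 0 | 1
  92 | 01110010010001 | 0 | 0
  93 | 11100100100010 | 1 | 1
  94 | 11001001000101 | 1 | 0
  95 | 10010010001010 | 1 | 0
  96 | 00100100010100 | 0 | 1
  97 | 01001000101001 | 0 | 1
  98 | 10010001010011 | 1 | 0
  99 | 00100010100110 | 0 | 0

0000010000000010101100010001000111100110000001110110101101111110001001101101111000011001010001110010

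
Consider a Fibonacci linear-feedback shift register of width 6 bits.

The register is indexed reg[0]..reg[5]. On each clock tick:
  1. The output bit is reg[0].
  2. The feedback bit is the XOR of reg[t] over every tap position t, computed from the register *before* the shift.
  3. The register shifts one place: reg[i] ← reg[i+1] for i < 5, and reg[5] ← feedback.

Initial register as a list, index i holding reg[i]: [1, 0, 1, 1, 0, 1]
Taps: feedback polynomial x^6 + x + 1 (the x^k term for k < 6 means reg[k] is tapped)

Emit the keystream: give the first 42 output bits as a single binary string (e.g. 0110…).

step | reg (before) | out | fb
   0 | 101101 | 1 | 1
   1 | 011011 | 0 | 1
   2 | 110111 | 1 | 0
   3 | 101110 | 1 | 1
   4 | 011101 | 0 | 1
   5 | 111011 | 1 | 0
   6 | 110110 | 1 | 0
   7 | 101100 | 1 | 1
   8 | 011001 | 0 | 1
   9 | 110011 | 1 | 0
  10 | 100110 | 1 | 1
  11 | 001101 | 0 | 0
  12 | 011010 | 0 | 1
  13 | 110101 | 1 | 0
  14 | 101010 | 1 | 1
  15 | 010101 | 0 | 1
  16 | 101011 | 1 | 1
  17 | 010111 | 0 | 1
  18 | 101111 | 1 | 1
  19 | 011111 | 0 | 1
  20 | 111111 | 1 | 0
  21 | 111110 | 1 | 0
  22 | 111100 | 1 | 0
  23 | 111000 | 1 | 0
  24 | 110000 | 1 | 0
  25 | 100000 | 1 | 1
  26 | 000001 | 0 | 0
  27 | 000010 | 0 | 0
  28 | 000100 | 0 | 0
  29 | 001000 | 0 | 0
  30 | 010000 | 0 | 1
  31 | 100001 | 1 | 1
  32 | 000011 | 0 | 0
  33 | 000110 | 0 | 0
  34 | 001100 | 0 | 0
  35 | 011000 | 0 | 1
  36 | 110001 | 1 | 0
  37 | 100010 | 1 | 1
  38 | 000101 | 0 | 0
  39 | 001010 | 0 | 0
  40 | 010100 | 0 | 1
  41 | 101001 | 1 | 1

101101110110011010101111110000010000110001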